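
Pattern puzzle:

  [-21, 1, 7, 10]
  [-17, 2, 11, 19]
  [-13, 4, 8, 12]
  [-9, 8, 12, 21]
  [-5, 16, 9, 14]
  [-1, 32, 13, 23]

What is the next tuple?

[3, 64, 10, 16]

First entry — +4 each step: -21, -17, -13, -9, -5, -1 → 3.
Second entry: ×2 each step; 1, 2, 4, 8, 16, 32 → 64.
Third entry — alternating steps +4, −3, +4, −3, …: 7, 11, 8, 12, 9, 13 → 10.
Fourth entry goes 10, 19, 12, 21, 14, 23 → 16 (alternating steps +9, −7, +9, −7, …).
Combining the parts gives [3, 64, 10, 16].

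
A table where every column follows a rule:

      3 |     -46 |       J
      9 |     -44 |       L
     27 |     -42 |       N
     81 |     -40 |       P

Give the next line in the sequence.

243  -38  R

For the first component, ×3 each step: 3, 9, 27, 81 → 243.
Second component: +2 each step, so -46, -44, -42, -40 → -38.
Letter: J, L, N, P → R (letters move forward 2 places in the alphabet).
Putting it together: 243  -38  R.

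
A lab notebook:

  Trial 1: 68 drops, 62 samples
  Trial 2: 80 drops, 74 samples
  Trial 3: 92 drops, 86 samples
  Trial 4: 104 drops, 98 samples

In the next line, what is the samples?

110

Drops: +12 each step, so 68, 80, 92, 104 → 116.
Samples: 62, 74, 86, 98 → 110 (always 6 less than the drops).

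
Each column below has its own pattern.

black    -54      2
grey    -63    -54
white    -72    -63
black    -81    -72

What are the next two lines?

grey  -90  -81; white  -99  -90

For the shade, repeats black → grey → white: black, grey, white, black → grey → white.
Second component: -54, -63, -72, -81 → -90 → -99 (−9 each step).
Third component — always the previous value of the second component: 2, -54, -63, -72 → -81 → -90.
Putting the parts together: grey  -90  -81 and then white  -99  -90.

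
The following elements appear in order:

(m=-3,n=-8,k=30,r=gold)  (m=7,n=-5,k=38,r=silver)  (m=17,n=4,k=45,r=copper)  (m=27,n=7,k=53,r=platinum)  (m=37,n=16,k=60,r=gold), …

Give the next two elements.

(m=47,n=19,k=68,r=silver), (m=57,n=28,k=75,r=copper)

M: +10 each step, so -3, 7, 17, 27, 37 → 47 → 57.
N — alternating steps +3, +9, +3, +9, …: -8, -5, 4, 7, 16 → 19 → 28.
K — alternating steps +8, +7, +8, +7, …: 30, 38, 45, 53, 60 → 68 → 75.
R: gold, silver, copper, platinum, gold → silver → copper (repeats gold → silver → copper → platinum).
Putting the parts together: (m=47,n=19,k=68,r=silver) and then (m=57,n=28,k=75,r=copper).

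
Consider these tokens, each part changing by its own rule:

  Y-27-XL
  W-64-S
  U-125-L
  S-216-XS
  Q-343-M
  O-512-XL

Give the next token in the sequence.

M-729-S

Letter — letters move back 2 places in the alphabet: Y, W, U, S, Q, O → M.
Second component: perfect cubes: 3³, 4³, 5³, …, so 27, 64, 125, 216, 343, 512 → 729.
Size goes XL, S, L, XS, M, XL → S (repeats XL → S → L → XS → M).
So the next token is M-729-S.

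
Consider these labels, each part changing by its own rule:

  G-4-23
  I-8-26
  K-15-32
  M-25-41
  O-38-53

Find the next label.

Q-54-68

Letter: letters move forward 2 places in the alphabet; G, I, K, M, O → Q.
Second component: differences are 4, 7, 10, … (increasing by 3 each time), so 4, 8, 15, 25, 38 → 54.
Third component: differences are 3, 6, 9, … (increasing by 3 each time), so 23, 26, 32, 41, 53 → 68.
So the next label is Q-54-68.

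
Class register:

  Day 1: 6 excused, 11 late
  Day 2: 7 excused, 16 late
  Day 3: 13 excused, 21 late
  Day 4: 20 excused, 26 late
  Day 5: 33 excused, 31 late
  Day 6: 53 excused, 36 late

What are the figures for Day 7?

86 excused, 41 late

Excused — each term is the sum of the two before it: 6, 7, 13, 20, 33, 53 → 86.
For the late, +5 each step: 11, 16, 21, 26, 31, 36 → 41.
Combining the parts gives 86 excused, 41 late.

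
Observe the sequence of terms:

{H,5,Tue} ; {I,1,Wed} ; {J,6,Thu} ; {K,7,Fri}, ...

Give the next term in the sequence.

{L,13,Sat}

Letter: letters move forward 1 place in the alphabet; H, I, J, K → L.
Second value: each term is the sum of the two before it; 5, 1, 6, 7 → 13.
For the day, runs through the weekdays Mon→Sun: Tue, Wed, Thu, Fri → Sat.
Combining the parts gives {L,13,Sat}.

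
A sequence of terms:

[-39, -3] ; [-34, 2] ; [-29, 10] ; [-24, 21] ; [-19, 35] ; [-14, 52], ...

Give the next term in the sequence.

First coordinate: +5 each step, so -39, -34, -29, -24, -19, -14 → -9.
Second coordinate — differences are 5, 8, 11, … (increasing by 3 each time): -3, 2, 10, 21, 35, 52 → 72.
Putting it together: [-9, 72].

[-9, 72]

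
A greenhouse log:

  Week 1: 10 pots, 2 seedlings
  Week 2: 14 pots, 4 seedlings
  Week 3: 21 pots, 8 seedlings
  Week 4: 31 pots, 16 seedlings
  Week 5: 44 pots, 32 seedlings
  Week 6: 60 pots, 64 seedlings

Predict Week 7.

Pots: 10, 14, 21, 31, 44, 60 → 79 (differences are 4, 7, 10, … (increasing by 3 each time)).
Seedlings: ×2 each step, so 2, 4, 8, 16, 32, 64 → 128.
Putting it together: 79 pots, 128 seedlings.

79 pots, 128 seedlings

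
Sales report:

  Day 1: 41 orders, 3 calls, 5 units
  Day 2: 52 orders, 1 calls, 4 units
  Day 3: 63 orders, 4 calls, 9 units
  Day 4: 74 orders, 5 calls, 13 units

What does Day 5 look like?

Orders: +11 each step, so 41, 52, 63, 74 → 85.
Calls — each term is the sum of the two before it: 3, 1, 4, 5 → 9.
Units: each term is the sum of the two before it, so 5, 4, 9, 13 → 22.
Combining the parts gives 85 orders, 9 calls, 22 units.

85 orders, 9 calls, 22 units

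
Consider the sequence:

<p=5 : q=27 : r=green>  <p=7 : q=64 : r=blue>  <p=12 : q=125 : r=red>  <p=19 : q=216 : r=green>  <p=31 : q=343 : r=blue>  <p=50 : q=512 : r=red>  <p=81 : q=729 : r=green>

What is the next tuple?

P — each term is the sum of the two before it: 5, 7, 12, 19, 31, 50, 81 → 131.
For the q, perfect cubes: 3³, 4³, 5³, …: 27, 64, 125, 216, 343, 512, 729 → 1000.
R: repeats green → blue → red, so green, blue, red, green, blue, red, green → blue.
Putting it together: <p=131 : q=1000 : r=blue>.

<p=131 : q=1000 : r=blue>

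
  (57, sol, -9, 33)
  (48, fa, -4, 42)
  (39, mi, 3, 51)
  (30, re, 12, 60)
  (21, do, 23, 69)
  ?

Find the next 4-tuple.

First coordinate: −9 each step; 57, 48, 39, 30, 21 → 12.
Note — runs backward through the solfège scale do→ti: sol, fa, mi, re, do → ti.
Third coordinate: differences are 5, 7, 9, … (increasing by 2 each time), so -9, -4, 3, 12, 23 → 36.
Fourth coordinate: together with the first coordinate always sums to 90, so 33, 42, 51, 60, 69 → 78.
So the next 4-tuple is (12, ti, 36, 78).

(12, ti, 36, 78)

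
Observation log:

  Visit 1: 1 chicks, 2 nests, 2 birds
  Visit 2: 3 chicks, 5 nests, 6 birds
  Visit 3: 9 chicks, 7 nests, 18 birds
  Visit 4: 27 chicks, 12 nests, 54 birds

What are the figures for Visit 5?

81 chicks, 19 nests, 162 birds

Chicks: 1, 3, 9, 27 → 81 (×3 each step).
Nests goes 2, 5, 7, 12 → 19 (each term is the sum of the two before it).
Birds goes 2, 6, 18, 54 → 162 (always 2 × the chicks).
Combining the parts gives 81 chicks, 19 nests, 162 birds.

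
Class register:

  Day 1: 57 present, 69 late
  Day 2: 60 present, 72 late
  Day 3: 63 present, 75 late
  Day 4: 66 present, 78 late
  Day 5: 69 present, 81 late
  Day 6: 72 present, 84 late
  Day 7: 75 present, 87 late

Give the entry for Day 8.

Present goes 57, 60, 63, 66, 69, 72, 75 → 78 (+3 each step).
Late goes 69, 72, 75, 78, 81, 84, 87 → 90 (+3 each step).
So the next row is 78 present, 90 late.

78 present, 90 late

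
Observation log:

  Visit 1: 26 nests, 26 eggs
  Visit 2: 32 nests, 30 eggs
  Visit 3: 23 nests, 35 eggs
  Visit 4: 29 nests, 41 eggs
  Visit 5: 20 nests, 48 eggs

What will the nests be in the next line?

26

Nests: 26, 32, 23, 29, 20 → 26 (alternating steps +6, −9, +6, −9, …).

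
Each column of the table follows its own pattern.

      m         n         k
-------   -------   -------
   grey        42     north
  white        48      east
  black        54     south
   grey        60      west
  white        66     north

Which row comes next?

black  72  east

Column m — repeats grey → white → black: grey, white, black, grey, white → black.
Column n — +6 each step: 42, 48, 54, 60, 66 → 72.
Column k goes north, east, south, west, north → east (repeats north → east → south → west).
Putting it together: black  72  east.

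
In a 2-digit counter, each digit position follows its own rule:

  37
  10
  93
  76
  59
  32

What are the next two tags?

First digit goes 3, 1, 9, 7, 5, 3 → 1 → 9 (−2 each step, mod 10).
Second digit: +3 each step, mod 10; 7, 0, 3, 6, 9, 2 → 5 → 8.
So the next two tags are 15 and 98.

15, 98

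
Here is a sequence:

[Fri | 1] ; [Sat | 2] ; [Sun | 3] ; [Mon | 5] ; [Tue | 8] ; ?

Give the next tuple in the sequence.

[Wed | 13]

For the day, runs through the weekdays Mon→Sun: Fri, Sat, Sun, Mon, Tue → Wed.
Second coordinate: each term is the sum of the two before it; 1, 2, 3, 5, 8 → 13.
So the next tuple is [Wed | 13].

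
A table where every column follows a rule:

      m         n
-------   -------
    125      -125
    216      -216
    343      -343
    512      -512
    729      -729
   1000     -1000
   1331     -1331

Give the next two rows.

Column m: 125, 216, 343, 512, 729, 1000, 1331 → 1728 → 2197 (perfect cubes: 5³, 6³, 7³, …).
Column n — always the negative of the column m: -125, -216, -343, -512, -729, -1000, -1331 → -1728 → -2197.
So the next two rows are 1728  -1728 and 2197  -2197.

1728  -1728; 2197  -2197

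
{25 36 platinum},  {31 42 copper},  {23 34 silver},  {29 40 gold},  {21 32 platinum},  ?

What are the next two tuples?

First part: 25, 31, 23, 29, 21 → 27 → 19 (alternating steps +6, −8, +6, −8, …).
Second part: always 11 more than the first part, so 36, 42, 34, 40, 32 → 38 → 30.
Metal: repeats platinum → copper → silver → gold; platinum, copper, silver, gold, platinum → copper → silver.
So the next two tuples are {27 38 copper} and {19 30 silver}.

{27 38 copper}, {19 30 silver}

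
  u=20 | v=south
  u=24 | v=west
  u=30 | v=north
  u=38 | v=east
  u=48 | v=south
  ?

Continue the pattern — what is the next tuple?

u=60 | v=west

U: differences are 4, 6, 8, … (increasing by 2 each time), so 20, 24, 30, 38, 48 → 60.
For the v, repeats south → west → north → east: south, west, north, east, south → west.
So the next tuple is u=60 | v=west.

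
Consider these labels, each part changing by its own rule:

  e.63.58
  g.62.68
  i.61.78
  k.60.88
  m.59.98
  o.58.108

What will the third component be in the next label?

118

Third component: 58, 68, 78, 88, 98, 108 → 118 (+10 each step).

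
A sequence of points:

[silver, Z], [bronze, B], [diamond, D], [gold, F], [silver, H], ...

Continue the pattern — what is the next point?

Rank goes silver, bronze, diamond, gold, silver → bronze (repeats silver → bronze → diamond → gold).
Letter: letters move forward 2 places in the alphabet, wrapping Z→A, so Z, B, D, F, H → J.
Combining the parts gives [bronze, J].

[bronze, J]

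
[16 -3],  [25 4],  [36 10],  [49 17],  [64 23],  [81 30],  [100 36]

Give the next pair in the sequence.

First value: perfect squares: 4², 5², 6², …; 16, 25, 36, 49, 64, 81, 100 → 121.
Second value — alternating steps +7, +6, +7, +6, …: -3, 4, 10, 17, 23, 30, 36 → 43.
Combining the parts gives [121 43].

[121 43]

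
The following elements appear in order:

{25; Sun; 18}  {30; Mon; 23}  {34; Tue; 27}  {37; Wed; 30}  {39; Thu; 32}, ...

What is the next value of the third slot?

First slot: 25, 30, 34, 37, 39 → 40 (differences are 5, 4, 3, … (decreasing by 1 each time)).
Third slot: always 7 less than the first slot; 18, 23, 27, 30, 32 → 33.

33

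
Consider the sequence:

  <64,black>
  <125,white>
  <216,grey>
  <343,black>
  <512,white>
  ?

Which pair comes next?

<729,grey>

First component goes 64, 125, 216, 343, 512 → 729 (perfect cubes: 4³, 5³, 6³, …).
Shade: black, white, grey, black, white → grey (repeats black → white → grey).
Putting it together: <729,grey>.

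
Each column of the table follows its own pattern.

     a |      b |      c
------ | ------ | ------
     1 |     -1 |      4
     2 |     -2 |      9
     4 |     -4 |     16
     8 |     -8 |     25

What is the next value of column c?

36

Column c: 4, 9, 16, 25 → 36 (perfect squares: 2², 3², 4², …).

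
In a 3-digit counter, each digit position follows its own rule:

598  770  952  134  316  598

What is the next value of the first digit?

First digit — +2 each step, mod 10: 5, 7, 9, 1, 3, 5 → 7.

7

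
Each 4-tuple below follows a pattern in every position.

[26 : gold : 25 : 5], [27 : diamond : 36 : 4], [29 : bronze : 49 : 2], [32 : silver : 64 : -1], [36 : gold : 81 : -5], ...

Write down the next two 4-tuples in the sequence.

First slot: differences are 1, 2, 3, … (increasing by 1 each time), so 26, 27, 29, 32, 36 → 41 → 47.
Rank: repeats gold → diamond → bronze → silver; gold, diamond, bronze, silver, gold → diamond → bronze.
For the third slot, perfect squares: 5², 6², 7², …: 25, 36, 49, 64, 81 → 100 → 121.
Fourth slot — together with the first slot always sums to 31: 5, 4, 2, -1, -5 → -10 → -16.
So the next two 4-tuples are [41 : diamond : 100 : -10] and [47 : bronze : 121 : -16].

[41 : diamond : 100 : -10], [47 : bronze : 121 : -16]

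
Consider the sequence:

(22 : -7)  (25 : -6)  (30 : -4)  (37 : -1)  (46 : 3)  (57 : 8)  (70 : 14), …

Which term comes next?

First value goes 22, 25, 30, 37, 46, 57, 70 → 85 (differences are 3, 5, 7, … (increasing by 2 each time)).
For the second value, differences are 1, 2, 3, … (increasing by 1 each time): -7, -6, -4, -1, 3, 8, 14 → 21.
So the next term is (85 : 21).

(85 : 21)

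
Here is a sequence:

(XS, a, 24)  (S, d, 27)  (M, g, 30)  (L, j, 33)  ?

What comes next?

For the size, runs through clothing sizes XS→XL: XS, S, M, L → XL.
Letter — letters move forward 3 places in the alphabet: a, d, g, j → m.
Third part: +3 each step; 24, 27, 30, 33 → 36.
Combining the parts gives (XL, m, 36).

(XL, m, 36)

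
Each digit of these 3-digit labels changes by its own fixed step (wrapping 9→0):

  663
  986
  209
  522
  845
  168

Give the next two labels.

481, 704

First digit: +3 each step, mod 10, so 6, 9, 2, 5, 8, 1 → 4 → 7.
Second digit — +2 each step, mod 10: 6, 8, 0, 2, 4, 6 → 8 → 0.
Third digit: 3, 6, 9, 2, 5, 8 → 1 → 4 (+3 each step, mod 10).
Putting the parts together: 481 and then 704.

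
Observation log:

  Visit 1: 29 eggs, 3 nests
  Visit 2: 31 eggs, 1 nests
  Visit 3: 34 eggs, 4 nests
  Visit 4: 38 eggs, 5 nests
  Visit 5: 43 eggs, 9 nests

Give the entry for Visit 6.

Eggs — differences are 2, 3, 4, … (increasing by 1 each time): 29, 31, 34, 38, 43 → 49.
Nests — each term is the sum of the two before it: 3, 1, 4, 5, 9 → 14.
So the next record is 49 eggs, 14 nests.

49 eggs, 14 nests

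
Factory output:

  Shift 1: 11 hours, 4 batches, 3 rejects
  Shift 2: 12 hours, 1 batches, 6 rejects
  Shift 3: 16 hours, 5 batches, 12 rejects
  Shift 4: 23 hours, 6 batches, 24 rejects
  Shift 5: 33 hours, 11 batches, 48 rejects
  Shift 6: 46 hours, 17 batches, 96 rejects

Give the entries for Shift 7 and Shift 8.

Hours: 11, 12, 16, 23, 33, 46 → 62 → 81 (differences are 1, 4, 7, … (increasing by 3 each time)).
Batches — each term is the sum of the two before it: 4, 1, 5, 6, 11, 17 → 28 → 45.
Rejects: 3, 6, 12, 24, 48, 96 → 192 → 384 (×2 each step).
So the next two lines are 62 hours, 28 batches, 192 rejects and 81 hours, 45 batches, 384 rejects.

62 hours, 28 batches, 192 rejects; 81 hours, 45 batches, 384 rejects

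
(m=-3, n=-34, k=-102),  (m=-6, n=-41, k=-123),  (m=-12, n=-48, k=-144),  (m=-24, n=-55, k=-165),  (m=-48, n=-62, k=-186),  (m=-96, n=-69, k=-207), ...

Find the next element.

(m=-192, n=-76, k=-228)

For the m, ×2 each step: -3, -6, -12, -24, -48, -96 → -192.
N: −7 each step; -34, -41, -48, -55, -62, -69 → -76.
K goes -102, -123, -144, -165, -186, -207 → -228 (always 3 × the n).
Combining the parts gives (m=-192, n=-76, k=-228).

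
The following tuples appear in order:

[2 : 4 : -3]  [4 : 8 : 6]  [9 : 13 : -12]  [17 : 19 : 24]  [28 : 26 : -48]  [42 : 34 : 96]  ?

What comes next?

[59 : 43 : -192]

First slot: differences are 2, 5, 8, … (increasing by 3 each time); 2, 4, 9, 17, 28, 42 → 59.
Second slot: differences are 4, 5, 6, … (increasing by 1 each time); 4, 8, 13, 19, 26, 34 → 43.
Third slot: ×(-2) each step; -3, 6, -12, 24, -48, 96 → -192.
So the next tuple is [59 : 43 : -192].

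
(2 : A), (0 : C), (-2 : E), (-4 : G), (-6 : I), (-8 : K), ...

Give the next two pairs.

First value goes 2, 0, -2, -4, -6, -8 → -10 → -12 (−2 each step).
Letter: A, C, E, G, I, K → M → O (letters move forward 2 places in the alphabet).
Putting the parts together: (-10 : M) and then (-12 : O).

(-10 : M), (-12 : O)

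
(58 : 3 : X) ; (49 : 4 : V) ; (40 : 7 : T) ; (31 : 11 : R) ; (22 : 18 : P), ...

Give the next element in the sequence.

For the first slot, −9 each step: 58, 49, 40, 31, 22 → 13.
Second slot goes 3, 4, 7, 11, 18 → 29 (each term is the sum of the two before it).
Letter goes X, V, T, R, P → N (letters move back 2 places in the alphabet).
So the next element is (13 : 29 : N).

(13 : 29 : N)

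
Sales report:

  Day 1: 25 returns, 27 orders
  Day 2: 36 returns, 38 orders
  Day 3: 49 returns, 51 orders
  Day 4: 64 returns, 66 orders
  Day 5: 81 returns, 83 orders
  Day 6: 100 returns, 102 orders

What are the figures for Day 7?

Returns: perfect squares: 5², 6², 7², …, so 25, 36, 49, 64, 81, 100 → 121.
For the orders, always 2 more than the returns: 27, 38, 51, 66, 83, 102 → 123.
Combining the parts gives 121 returns, 123 orders.

121 returns, 123 orders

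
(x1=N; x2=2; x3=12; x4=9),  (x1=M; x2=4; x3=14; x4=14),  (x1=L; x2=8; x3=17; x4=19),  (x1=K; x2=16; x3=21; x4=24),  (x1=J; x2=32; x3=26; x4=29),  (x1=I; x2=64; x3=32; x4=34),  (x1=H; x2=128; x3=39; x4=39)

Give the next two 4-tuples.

X1: N, M, L, K, J, I, H → G → F (letters move back 1 place in the alphabet).
For the x2, ×2 each step: 2, 4, 8, 16, 32, 64, 128 → 256 → 512.
X3: 12, 14, 17, 21, 26, 32, 39 → 47 → 56 (differences are 2, 3, 4, … (increasing by 1 each time)).
For the x4, +5 each step: 9, 14, 19, 24, 29, 34, 39 → 44 → 49.
Putting the parts together: (x1=G; x2=256; x3=47; x4=44) and then (x1=F; x2=512; x3=56; x4=49).

(x1=G; x2=256; x3=47; x4=44), (x1=F; x2=512; x3=56; x4=49)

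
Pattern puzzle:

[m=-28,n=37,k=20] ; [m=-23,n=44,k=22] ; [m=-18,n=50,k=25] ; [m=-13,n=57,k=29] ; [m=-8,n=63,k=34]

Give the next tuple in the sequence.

For the m, +5 each step: -28, -23, -18, -13, -8 → -3.
N: alternating steps +7, +6, +7, +6, …; 37, 44, 50, 57, 63 → 70.
K — differences are 2, 3, 4, … (increasing by 1 each time): 20, 22, 25, 29, 34 → 40.
So the next tuple is [m=-3,n=70,k=40].

[m=-3,n=70,k=40]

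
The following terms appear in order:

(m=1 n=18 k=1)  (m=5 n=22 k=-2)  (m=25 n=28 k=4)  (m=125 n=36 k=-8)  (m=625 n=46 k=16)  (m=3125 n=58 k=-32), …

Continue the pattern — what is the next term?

(m=15625 n=72 k=64)

For the m, ×5 each step: 1, 5, 25, 125, 625, 3125 → 15625.
N goes 18, 22, 28, 36, 46, 58 → 72 (differences are 4, 6, 8, … (increasing by 2 each time)).
K: ×(-2) each step, so 1, -2, 4, -8, 16, -32 → 64.
Combining the parts gives (m=15625 n=72 k=64).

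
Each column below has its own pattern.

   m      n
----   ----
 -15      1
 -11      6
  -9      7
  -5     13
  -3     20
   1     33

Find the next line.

Column m: alternating steps +4, +2, +4, +2, …, so -15, -11, -9, -5, -3, 1 → 3.
For the column n, each term is the sum of the two before it: 1, 6, 7, 13, 20, 33 → 53.
So the next line is 3  53.

3  53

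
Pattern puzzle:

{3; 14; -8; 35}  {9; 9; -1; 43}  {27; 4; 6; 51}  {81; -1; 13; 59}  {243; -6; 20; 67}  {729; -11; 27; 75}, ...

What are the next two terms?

First value: ×3 each step; 3, 9, 27, 81, 243, 729 → 2187 → 6561.
Second value — −5 each step: 14, 9, 4, -1, -6, -11 → -16 → -21.
Third value goes -8, -1, 6, 13, 20, 27 → 34 → 41 (+7 each step).
Fourth value — +8 each step: 35, 43, 51, 59, 67, 75 → 83 → 91.
So the next two terms are {2187; -16; 34; 83} and {6561; -21; 41; 91}.

{2187; -16; 34; 83}, {6561; -21; 41; 91}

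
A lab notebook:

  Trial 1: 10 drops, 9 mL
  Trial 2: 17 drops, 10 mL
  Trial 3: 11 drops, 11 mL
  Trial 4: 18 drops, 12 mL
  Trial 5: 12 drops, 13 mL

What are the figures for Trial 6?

19 drops, 14 mL

Drops — alternating steps +7, −6, +7, −6, …: 10, 17, 11, 18, 12 → 19.
ML: +1 each step; 9, 10, 11, 12, 13 → 14.
So the next row is 19 drops, 14 mL.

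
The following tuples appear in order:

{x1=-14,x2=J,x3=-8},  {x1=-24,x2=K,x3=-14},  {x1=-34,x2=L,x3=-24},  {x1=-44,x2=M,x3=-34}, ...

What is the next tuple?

X1 goes -14, -24, -34, -44 → -54 (−10 each step).
X2: letters move forward 1 place in the alphabet, so J, K, L, M → N.
X3: -8, -14, -24, -34 → -44 (always the previous value of the x1).
Putting it together: {x1=-54,x2=N,x3=-44}.

{x1=-54,x2=N,x3=-44}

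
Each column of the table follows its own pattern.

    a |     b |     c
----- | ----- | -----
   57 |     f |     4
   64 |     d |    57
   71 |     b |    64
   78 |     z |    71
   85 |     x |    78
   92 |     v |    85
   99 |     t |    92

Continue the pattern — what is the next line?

106  r  99

For the column a, +7 each step: 57, 64, 71, 78, 85, 92, 99 → 106.
Column b: letters move back 2 places in the alphabet, wrapping A→Z, so f, d, b, z, x, v, t → r.
Column c: 4, 57, 64, 71, 78, 85, 92 → 99 (always the previous value of the column a).
Putting it together: 106  r  99.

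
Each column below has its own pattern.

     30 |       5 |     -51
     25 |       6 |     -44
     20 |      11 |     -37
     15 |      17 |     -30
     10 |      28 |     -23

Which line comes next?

5  45  -16

First component: 30, 25, 20, 15, 10 → 5 (−5 each step).
For the second component, each term is the sum of the two before it: 5, 6, 11, 17, 28 → 45.
For the third component, +7 each step: -51, -44, -37, -30, -23 → -16.
Combining the parts gives 5  45  -16.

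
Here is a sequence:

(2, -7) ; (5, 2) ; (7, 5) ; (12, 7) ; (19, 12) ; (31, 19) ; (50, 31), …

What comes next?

(81, 50)

First part goes 2, 5, 7, 12, 19, 31, 50 → 81 (each term is the sum of the two before it).
Second part: -7, 2, 5, 7, 12, 19, 31 → 50 (always the previous value of the first part).
Putting it together: (81, 50).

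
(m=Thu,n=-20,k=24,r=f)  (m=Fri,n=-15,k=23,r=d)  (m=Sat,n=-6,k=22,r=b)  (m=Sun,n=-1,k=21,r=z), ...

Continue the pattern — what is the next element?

(m=Mon,n=8,k=20,r=x)

For the m, runs through the weekdays Mon→Sun: Thu, Fri, Sat, Sun → Mon.
N goes -20, -15, -6, -1 → 8 (alternating steps +5, +9, +5, +9, …).
For the k, −1 each step: 24, 23, 22, 21 → 20.
R: letters move back 2 places in the alphabet, wrapping A→Z, so f, d, b, z → x.
Combining the parts gives (m=Mon,n=8,k=20,r=x).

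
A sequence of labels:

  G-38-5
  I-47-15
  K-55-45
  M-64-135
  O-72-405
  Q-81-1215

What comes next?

Letter goes G, I, K, M, O, Q → S (letters move forward 2 places in the alphabet).
For the second component, alternating steps +9, +8, +9, +8, …: 38, 47, 55, 64, 72, 81 → 89.
For the third component, ×3 each step: 5, 15, 45, 135, 405, 1215 → 3645.
So the next label is S-89-3645.

S-89-3645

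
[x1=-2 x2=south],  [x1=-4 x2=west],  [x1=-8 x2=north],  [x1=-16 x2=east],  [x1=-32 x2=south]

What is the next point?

X1 goes -2, -4, -8, -16, -32 → -64 (×2 each step).
X2: repeats south → west → north → east; south, west, north, east, south → west.
Combining the parts gives [x1=-64 x2=west].

[x1=-64 x2=west]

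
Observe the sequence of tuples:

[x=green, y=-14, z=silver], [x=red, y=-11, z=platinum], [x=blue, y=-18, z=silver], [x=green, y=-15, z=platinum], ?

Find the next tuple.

[x=red, y=-22, z=silver]

X: repeats green → red → blue; green, red, blue, green → red.
For the y, alternating steps +3, −7, +3, −7, …: -14, -11, -18, -15 → -22.
For the z, alternates silver ↔ platinum: silver, platinum, silver, platinum → silver.
Combining the parts gives [x=red, y=-22, z=silver].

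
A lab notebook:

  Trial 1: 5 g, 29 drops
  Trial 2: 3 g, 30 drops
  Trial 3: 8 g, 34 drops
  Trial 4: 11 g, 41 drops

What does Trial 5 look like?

G: 5, 3, 8, 11 → 19 (each term is the sum of the two before it).
Drops: 29, 30, 34, 41 → 51 (differences are 1, 4, 7, … (increasing by 3 each time)).
Putting it together: 19 g, 51 drops.

19 g, 51 drops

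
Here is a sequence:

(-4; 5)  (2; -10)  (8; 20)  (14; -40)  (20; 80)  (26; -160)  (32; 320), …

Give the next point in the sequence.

(38; -640)

First slot: +6 each step; -4, 2, 8, 14, 20, 26, 32 → 38.
Second slot — ×(-2) each step: 5, -10, 20, -40, 80, -160, 320 → -640.
Combining the parts gives (38; -640).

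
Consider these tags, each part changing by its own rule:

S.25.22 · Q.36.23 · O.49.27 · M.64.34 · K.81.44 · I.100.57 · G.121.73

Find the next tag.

E.144.92

Letter: letters move back 2 places in the alphabet, so S, Q, O, M, K, I, G → E.
Second component — perfect squares: 5², 6², 7², …: 25, 36, 49, 64, 81, 100, 121 → 144.
Third component: differences are 1, 4, 7, … (increasing by 3 each time), so 22, 23, 27, 34, 44, 57, 73 → 92.
Combining the parts gives E.144.92.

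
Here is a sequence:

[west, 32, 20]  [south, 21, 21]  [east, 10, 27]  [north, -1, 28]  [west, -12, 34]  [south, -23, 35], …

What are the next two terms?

[east, -34, 41], [north, -45, 42]

For the direction, repeats west → south → east → north: west, south, east, north, west, south → east → north.
For the second part, −11 each step: 32, 21, 10, -1, -12, -23 → -34 → -45.
Third part — alternating steps +1, +6, +1, +6, …: 20, 21, 27, 28, 34, 35 → 41 → 42.
Putting the parts together: [east, -34, 41] and then [north, -45, 42].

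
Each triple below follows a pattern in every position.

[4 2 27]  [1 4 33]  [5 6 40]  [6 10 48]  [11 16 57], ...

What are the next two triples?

[17 26 67], [28 42 78]

For the first entry, each term is the sum of the two before it: 4, 1, 5, 6, 11 → 17 → 28.
For the second entry, each term is the sum of the two before it: 2, 4, 6, 10, 16 → 26 → 42.
For the third entry, differences are 6, 7, 8, … (increasing by 1 each time): 27, 33, 40, 48, 57 → 67 → 78.
Putting the parts together: [17 26 67] and then [28 42 78].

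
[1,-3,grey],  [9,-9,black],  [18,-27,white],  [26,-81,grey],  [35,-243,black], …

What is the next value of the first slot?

First slot: 1, 9, 18, 26, 35 → 43 (alternating steps +8, +9, +8, +9, …).

43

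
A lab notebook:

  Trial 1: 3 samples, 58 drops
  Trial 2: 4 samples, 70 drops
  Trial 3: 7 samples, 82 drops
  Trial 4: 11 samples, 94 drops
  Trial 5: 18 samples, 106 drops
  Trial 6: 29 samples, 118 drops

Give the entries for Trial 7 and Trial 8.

For the samples, each term is the sum of the two before it: 3, 4, 7, 11, 18, 29 → 47 → 76.
Drops: +12 each step; 58, 70, 82, 94, 106, 118 → 130 → 142.
So the next two rows are 47 samples, 130 drops and 76 samples, 142 drops.

47 samples, 130 drops; 76 samples, 142 drops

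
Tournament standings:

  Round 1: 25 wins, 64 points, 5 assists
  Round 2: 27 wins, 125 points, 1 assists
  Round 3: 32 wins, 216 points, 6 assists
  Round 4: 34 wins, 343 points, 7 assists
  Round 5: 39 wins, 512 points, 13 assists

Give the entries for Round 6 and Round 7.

Wins: alternating steps +2, +5, +2, +5, …; 25, 27, 32, 34, 39 → 41 → 46.
Points goes 64, 125, 216, 343, 512 → 729 → 1000 (perfect cubes: 4³, 5³, 6³, …).
For the assists, each term is the sum of the two before it: 5, 1, 6, 7, 13 → 20 → 33.
So the next two lines are 41 wins, 729 points, 20 assists and 46 wins, 1000 points, 33 assists.

41 wins, 729 points, 20 assists; 46 wins, 1000 points, 33 assists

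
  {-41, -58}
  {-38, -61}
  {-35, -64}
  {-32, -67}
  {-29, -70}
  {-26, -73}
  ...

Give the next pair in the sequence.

{-23, -76}

First entry: -41, -38, -35, -32, -29, -26 → -23 (+3 each step).
Second entry: −3 each step, so -58, -61, -64, -67, -70, -73 → -76.
So the next pair is {-23, -76}.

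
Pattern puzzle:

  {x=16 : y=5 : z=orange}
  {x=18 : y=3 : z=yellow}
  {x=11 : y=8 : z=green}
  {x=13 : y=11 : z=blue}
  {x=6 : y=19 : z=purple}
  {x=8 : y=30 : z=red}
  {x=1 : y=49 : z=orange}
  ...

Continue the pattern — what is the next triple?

X: 16, 18, 11, 13, 6, 8, 1 → 3 (alternating steps +2, −7, +2, −7, …).
Y — each term is the sum of the two before it: 5, 3, 8, 11, 19, 30, 49 → 79.
Z: repeats orange → yellow → green → blue → purple → red, so orange, yellow, green, blue, purple, red, orange → yellow.
Putting it together: {x=3 : y=79 : z=yellow}.

{x=3 : y=79 : z=yellow}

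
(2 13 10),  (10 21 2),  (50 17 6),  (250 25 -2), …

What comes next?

(1250 21 2)

First value goes 2, 10, 50, 250 → 1250 (×5 each step).
Second value goes 13, 21, 17, 25 → 21 (alternating steps +8, −4, +8, −4, …).
Third value: 10, 2, 6, -2 → 2 (together with the second value always sums to 23).
Putting it together: (1250 21 2).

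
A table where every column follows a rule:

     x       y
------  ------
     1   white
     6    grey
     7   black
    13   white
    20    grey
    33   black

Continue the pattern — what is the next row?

53  white

Column x: each term is the sum of the two before it; 1, 6, 7, 13, 20, 33 → 53.
Column y — repeats white → grey → black: white, grey, black, white, grey, black → white.
Putting it together: 53  white.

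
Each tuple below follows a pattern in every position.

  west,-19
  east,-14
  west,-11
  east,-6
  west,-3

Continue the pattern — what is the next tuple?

east,2

Direction — alternates west ↔ east: west, east, west, east, west → east.
For the second value, alternating steps +5, +3, +5, +3, …: -19, -14, -11, -6, -3 → 2.
Putting it together: east,2.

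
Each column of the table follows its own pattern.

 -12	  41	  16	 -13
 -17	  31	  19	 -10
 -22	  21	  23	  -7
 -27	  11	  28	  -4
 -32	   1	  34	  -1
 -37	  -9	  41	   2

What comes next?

First component — −5 each step: -12, -17, -22, -27, -32, -37 → -42.
Second component — −10 each step: 41, 31, 21, 11, 1, -9 → -19.
Third component: 16, 19, 23, 28, 34, 41 → 49 (differences are 3, 4, 5, … (increasing by 1 each time)).
For the fourth component, +3 each step: -13, -10, -7, -4, -1, 2 → 5.
Combining the parts gives -42  -19  49  5.

-42  -19  49  5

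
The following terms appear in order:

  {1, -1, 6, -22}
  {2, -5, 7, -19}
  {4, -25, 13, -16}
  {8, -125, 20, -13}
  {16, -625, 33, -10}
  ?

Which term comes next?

{32, -3125, 53, -7}

For the first slot, ×2 each step: 1, 2, 4, 8, 16 → 32.
Second slot: ×5 each step; -1, -5, -25, -125, -625 → -3125.
Third slot: each term is the sum of the two before it, so 6, 7, 13, 20, 33 → 53.
Fourth slot: +3 each step; -22, -19, -16, -13, -10 → -7.
Putting it together: {32, -3125, 53, -7}.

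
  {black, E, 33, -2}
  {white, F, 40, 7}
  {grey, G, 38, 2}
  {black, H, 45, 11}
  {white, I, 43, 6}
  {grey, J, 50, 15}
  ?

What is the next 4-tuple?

{black, K, 48, 10}

Shade goes black, white, grey, black, white, grey → black (repeats black → white → grey).
Letter — letters move forward 1 place in the alphabet: E, F, G, H, I, J → K.
Third coordinate — alternating steps +7, −2, +7, −2, …: 33, 40, 38, 45, 43, 50 → 48.
Fourth coordinate: alternating steps +9, −5, +9, −5, …, so -2, 7, 2, 11, 6, 15 → 10.
So the next 4-tuple is {black, K, 48, 10}.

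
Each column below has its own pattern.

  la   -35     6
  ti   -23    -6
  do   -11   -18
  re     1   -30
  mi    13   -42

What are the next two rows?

Note — runs through the solfège scale do→ti: la, ti, do, re, mi → fa → sol.
Second component goes -35, -23, -11, 1, 13 → 25 → 37 (+12 each step).
Third component: 6, -6, -18, -30, -42 → -54 → -66 (together with the second component always sums to -29).
So the next two rows are fa  25  -54 and sol  37  -66.

fa  25  -54; sol  37  -66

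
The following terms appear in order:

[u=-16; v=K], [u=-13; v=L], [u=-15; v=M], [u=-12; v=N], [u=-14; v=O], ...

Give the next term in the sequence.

U: -16, -13, -15, -12, -14 → -11 (alternating steps +3, −2, +3, −2, …).
V goes K, L, M, N, O → P (letters move forward 1 place in the alphabet).
Putting it together: [u=-11; v=P].

[u=-11; v=P]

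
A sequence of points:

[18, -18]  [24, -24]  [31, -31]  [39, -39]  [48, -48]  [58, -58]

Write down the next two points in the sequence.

First slot: differences are 6, 7, 8, … (increasing by 1 each time); 18, 24, 31, 39, 48, 58 → 69 → 81.
Second slot: always the negative of the first slot, so -18, -24, -31, -39, -48, -58 → -69 → -81.
So the next two points are [69, -69] and [81, -81].

[69, -69], [81, -81]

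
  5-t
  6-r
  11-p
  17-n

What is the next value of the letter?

Letter goes t, r, p, n → l (letters move back 2 places in the alphabet).

l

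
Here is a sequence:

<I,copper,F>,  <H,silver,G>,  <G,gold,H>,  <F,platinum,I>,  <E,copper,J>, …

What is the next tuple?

<D,silver,K>

First letter: I, H, G, F, E → D (letters move back 1 place in the alphabet).
For the metal, repeats copper → silver → gold → platinum: copper, silver, gold, platinum, copper → silver.
Second letter: F, G, H, I, J → K (letters move forward 1 place in the alphabet).
Putting it together: <D,silver,K>.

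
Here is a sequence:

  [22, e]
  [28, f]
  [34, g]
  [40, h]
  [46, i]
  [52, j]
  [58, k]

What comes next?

First slot: +6 each step; 22, 28, 34, 40, 46, 52, 58 → 64.
Letter: e, f, g, h, i, j, k → l (letters move forward 1 place in the alphabet).
Putting it together: [64, l].

[64, l]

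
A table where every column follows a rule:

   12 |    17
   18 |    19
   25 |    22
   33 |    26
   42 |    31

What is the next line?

52  37

First component: differences are 6, 7, 8, … (increasing by 1 each time); 12, 18, 25, 33, 42 → 52.
Second component: 17, 19, 22, 26, 31 → 37 (differences are 2, 3, 4, … (increasing by 1 each time)).
Combining the parts gives 52  37.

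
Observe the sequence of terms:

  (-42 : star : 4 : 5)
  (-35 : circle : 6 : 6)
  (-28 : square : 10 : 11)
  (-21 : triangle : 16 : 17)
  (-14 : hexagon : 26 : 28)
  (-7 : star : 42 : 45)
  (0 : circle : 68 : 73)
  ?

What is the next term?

First entry goes -42, -35, -28, -21, -14, -7, 0 → 7 (+7 each step).
Shape: repeats star → circle → square → triangle → hexagon, so star, circle, square, triangle, hexagon, star, circle → square.
Third entry goes 4, 6, 10, 16, 26, 42, 68 → 110 (each term is the sum of the two before it).
Fourth entry: each term is the sum of the two before it; 5, 6, 11, 17, 28, 45, 73 → 118.
Putting it together: (7 : square : 110 : 118).

(7 : square : 110 : 118)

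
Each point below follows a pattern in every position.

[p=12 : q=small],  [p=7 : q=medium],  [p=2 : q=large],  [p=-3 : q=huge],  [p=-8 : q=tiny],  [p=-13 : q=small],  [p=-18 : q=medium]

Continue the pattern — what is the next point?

[p=-23 : q=large]

P — −5 each step: 12, 7, 2, -3, -8, -13, -18 → -23.
Q goes small, medium, large, huge, tiny, small, medium → large (repeats small → medium → large → huge → tiny).
Putting it together: [p=-23 : q=large].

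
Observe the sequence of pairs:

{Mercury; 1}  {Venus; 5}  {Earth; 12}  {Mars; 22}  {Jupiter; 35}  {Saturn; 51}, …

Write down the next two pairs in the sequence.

Planet: runs through the planets Mercury→Neptune, so Mercury, Venus, Earth, Mars, Jupiter, Saturn → Uranus → Neptune.
Second slot: 1, 5, 12, 22, 35, 51 → 70 → 92 (differences are 4, 7, 10, … (increasing by 3 each time)).
Putting the parts together: {Uranus; 70} and then {Neptune; 92}.

{Uranus; 70}, {Neptune; 92}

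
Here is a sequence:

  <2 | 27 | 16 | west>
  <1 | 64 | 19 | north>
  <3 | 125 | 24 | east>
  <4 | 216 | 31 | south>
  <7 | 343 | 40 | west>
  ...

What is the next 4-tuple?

<11 | 512 | 51 | north>

First slot: each term is the sum of the two before it; 2, 1, 3, 4, 7 → 11.
Second slot — perfect cubes: 3³, 4³, 5³, …: 27, 64, 125, 216, 343 → 512.
Third slot: differences are 3, 5, 7, … (increasing by 2 each time); 16, 19, 24, 31, 40 → 51.
For the direction, repeats west → north → east → south: west, north, east, south, west → north.
So the next 4-tuple is <11 | 512 | 51 | north>.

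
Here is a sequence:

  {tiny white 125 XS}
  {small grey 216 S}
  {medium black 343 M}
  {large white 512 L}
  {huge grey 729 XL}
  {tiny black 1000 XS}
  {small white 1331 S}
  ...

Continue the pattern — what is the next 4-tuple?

{medium grey 1728 M}

First size: repeats tiny → small → medium → large → huge; tiny, small, medium, large, huge, tiny, small → medium.
Shade — repeats white → grey → black: white, grey, black, white, grey, black, white → grey.
Third part goes 125, 216, 343, 512, 729, 1000, 1331 → 1728 (perfect cubes: 5³, 6³, 7³, …).
Second size: repeats XS → S → M → L → XL, so XS, S, M, L, XL, XS, S → M.
So the next 4-tuple is {medium grey 1728 M}.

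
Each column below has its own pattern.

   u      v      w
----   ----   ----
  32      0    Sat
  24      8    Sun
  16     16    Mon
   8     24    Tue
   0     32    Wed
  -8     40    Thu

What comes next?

-16  48  Fri

Column u: −8 each step; 32, 24, 16, 8, 0, -8 → -16.
Column v goes 0, 8, 16, 24, 32, 40 → 48 (+8 each step).
Column w: runs through the weekdays Mon→Sun; Sat, Sun, Mon, Tue, Wed, Thu → Fri.
So the next line is -16  48  Fri.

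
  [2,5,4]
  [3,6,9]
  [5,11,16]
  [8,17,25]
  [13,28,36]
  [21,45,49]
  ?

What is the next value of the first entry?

34

For the first entry, each term is the sum of the two before it: 2, 3, 5, 8, 13, 21 → 34.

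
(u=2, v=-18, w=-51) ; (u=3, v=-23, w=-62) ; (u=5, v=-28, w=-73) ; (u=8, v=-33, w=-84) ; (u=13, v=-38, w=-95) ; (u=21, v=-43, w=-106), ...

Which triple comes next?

(u=34, v=-48, w=-117)

U: 2, 3, 5, 8, 13, 21 → 34 (each term is the sum of the two before it).
V: -18, -23, -28, -33, -38, -43 → -48 (−5 each step).
W: −11 each step; -51, -62, -73, -84, -95, -106 → -117.
So the next triple is (u=34, v=-48, w=-117).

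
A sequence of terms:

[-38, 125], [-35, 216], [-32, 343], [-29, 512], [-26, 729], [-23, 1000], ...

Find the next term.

[-20, 1331]

First coordinate — +3 each step: -38, -35, -32, -29, -26, -23 → -20.
Second coordinate: perfect cubes: 5³, 6³, 7³, …, so 125, 216, 343, 512, 729, 1000 → 1331.
Putting it together: [-20, 1331].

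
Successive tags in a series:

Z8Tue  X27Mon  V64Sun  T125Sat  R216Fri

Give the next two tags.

P343Thu then N512Wed

For the letter, letters move back 2 places in the alphabet: Z, X, V, T, R → P → N.
Second component goes 8, 27, 64, 125, 216 → 343 → 512 (perfect cubes: 2³, 3³, 4³, …).
Day: runs backward through the weekdays Mon→Sun; Tue, Mon, Sun, Sat, Fri → Thu → Wed.
Putting the parts together: P343Thu and then N512Wed.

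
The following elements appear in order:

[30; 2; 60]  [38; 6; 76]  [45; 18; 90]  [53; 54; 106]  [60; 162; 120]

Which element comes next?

[68; 486; 136]

First entry: alternating steps +8, +7, +8, +7, …, so 30, 38, 45, 53, 60 → 68.
For the second entry, ×3 each step: 2, 6, 18, 54, 162 → 486.
Third entry: 60, 76, 90, 106, 120 → 136 (always 2 × the first entry).
So the next element is [68; 486; 136].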